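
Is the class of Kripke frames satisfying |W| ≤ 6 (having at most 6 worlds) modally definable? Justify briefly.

Not modally definable

If a class were modally definable it would be closed under disjoint unions (Goldblatt–Thomason).
Any modal formula valid on each of 7 disjoint one-world frames is valid on their disjoint union (validity is preserved under disjoint unions). Each one-world frame has |W|=1≤6, but the union has |W|=7.
So the class is not modally definable.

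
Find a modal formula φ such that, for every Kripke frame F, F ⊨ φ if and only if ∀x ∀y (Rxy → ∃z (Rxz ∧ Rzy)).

□□ψ → □ψ

This is density; the standard corresponding axiom is C4: □□ψ → □ψ.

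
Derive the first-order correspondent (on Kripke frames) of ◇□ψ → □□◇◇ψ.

∀x ∀y ∀z ((xRy ∧ xR²z) → ∃w (yRw ∧ zR²w))

This is a Sahlqvist (Geach-type) schema ◇^1□^1ψ → □^2◇^2ψ.
Minimal-valuation argument: fix x; take any y with xR^1y and any z with xR^2z. Set V(ψ) to the set of worlds R-reachable from y in exactly 1 step. Then □^1ψ holds at y, so the antecedent holds at x; validity forces ◇^2ψ at z, giving a w with zR^2w and yR^1w.
First-order correspondent: ∀x ∀y ∀z ((xRy ∧ xR²z) → ∃w (yRw ∧ zR²w)).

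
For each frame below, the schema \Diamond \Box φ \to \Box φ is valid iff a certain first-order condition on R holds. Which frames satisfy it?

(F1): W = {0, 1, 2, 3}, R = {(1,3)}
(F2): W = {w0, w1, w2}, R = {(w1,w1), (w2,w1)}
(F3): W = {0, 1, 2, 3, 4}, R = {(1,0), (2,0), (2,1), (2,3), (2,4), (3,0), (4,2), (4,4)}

(F2)

Frame correspondent (Sahlqvist): \forall x \forall y \forall z (Rxy \wedge Rxz \to Ryz) — i.e. the Euclidean property.
(F1): fails — R13 and R13 but not R33.
(F2): satisfies the condition.
(F3): fails — R10 and R10 but not R00.
Valid on: (F2).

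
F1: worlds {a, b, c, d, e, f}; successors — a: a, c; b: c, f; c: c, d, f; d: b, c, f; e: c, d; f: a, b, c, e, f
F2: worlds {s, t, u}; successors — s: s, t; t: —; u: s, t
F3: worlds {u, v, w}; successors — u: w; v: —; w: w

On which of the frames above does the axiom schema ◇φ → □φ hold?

The schema corresponds to partial functionality: ∀x ∀y ∀z (Rxy ∧ Rxz → y = z).
F1: fails — a sees both a and c.
F2: fails — s sees both s and t.
F3: holds.
Valid on: F3.

F3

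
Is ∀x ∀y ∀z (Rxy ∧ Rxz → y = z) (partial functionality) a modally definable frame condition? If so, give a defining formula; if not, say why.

Yes, by ◇q → □q

The condition is partial functionality. A defining modal formula is ◇q → □q.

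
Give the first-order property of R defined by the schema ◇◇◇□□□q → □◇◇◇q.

This is a Sahlqvist (Geach-type) schema ◇^3□^3q → □^1◇^3q.
First-order correspondent: ∀x ∀y ∀z ((xR³y ∧ xRz) → ∃w (yR³w ∧ zR³w)).

∀x ∀y ∀z ((xR³y ∧ xRz) → ∃w (yR³w ∧ zR³w))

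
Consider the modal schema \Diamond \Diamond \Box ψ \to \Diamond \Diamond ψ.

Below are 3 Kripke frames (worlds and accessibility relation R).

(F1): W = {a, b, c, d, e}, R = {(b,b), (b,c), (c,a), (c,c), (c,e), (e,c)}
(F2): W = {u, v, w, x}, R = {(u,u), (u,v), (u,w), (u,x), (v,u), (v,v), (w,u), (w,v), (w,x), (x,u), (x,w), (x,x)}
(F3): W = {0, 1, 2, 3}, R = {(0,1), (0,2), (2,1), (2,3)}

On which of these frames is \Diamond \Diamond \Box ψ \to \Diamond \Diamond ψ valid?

The schema corresponds to a generalized confluence (Geach) condition: \forall x \forall y (x R^2 y \to \exists w (yRw \wedge x R^2 w)).
(F1): fails — bR²a but no w with aRw and bR²w.
(F2): satisfies the condition.
(F3): fails — 0R²1 but no w with 1Rw and 0R²w.
Valid on: (F2).

(F2)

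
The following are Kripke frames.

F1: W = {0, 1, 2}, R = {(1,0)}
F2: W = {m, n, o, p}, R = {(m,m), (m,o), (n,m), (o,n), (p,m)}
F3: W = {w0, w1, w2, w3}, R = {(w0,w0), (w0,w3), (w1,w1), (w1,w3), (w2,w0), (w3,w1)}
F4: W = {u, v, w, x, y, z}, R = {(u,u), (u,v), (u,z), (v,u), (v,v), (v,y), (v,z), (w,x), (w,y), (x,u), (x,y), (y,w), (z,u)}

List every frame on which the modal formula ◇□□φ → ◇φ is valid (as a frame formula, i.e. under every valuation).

F3

Frame correspondent (Sahlqvist): ∀x ∀y (xRy → ∃w (yR²w ∧ xRw)) — i.e. a generalized confluence (Geach) condition.
F1: fails — 1R0 but no w with 0R²w and 1Rw.
F2: fails — oRn but no w with nR²w and oRw.
F3: ✓.
F4: fails — wRx but no t with xR²t and wRt.
Valid on: F3.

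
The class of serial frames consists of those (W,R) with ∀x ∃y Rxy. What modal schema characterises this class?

□ψ → ◇ψ

The condition is seriality. The D schema □ψ → ◇ψ defines it.
Suppose □ψ→◇ψ is valid. At any x set V(ψ)=W. Then □ψ at x, so ◇ψ at x, so x has a successor.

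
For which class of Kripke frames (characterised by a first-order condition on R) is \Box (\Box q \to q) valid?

shift-reflexivity

This schema is the T□ axiom.
It corresponds to shift-reflexivity: \forall x \forall y (Rxy \to Ryy).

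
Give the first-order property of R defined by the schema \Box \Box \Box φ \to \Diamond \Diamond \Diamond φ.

This is a Sahlqvist (Geach-type) schema ◇^0□^3φ → □^0◇^3φ.
First-order correspondent: \forall x \exists w (x R^3 w \wedge x R^3 w).

\forall x \exists w (x R^3 w \wedge x R^3 w)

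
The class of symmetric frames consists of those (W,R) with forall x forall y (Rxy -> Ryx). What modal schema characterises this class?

q → □◇q

This is symmetry; the standard corresponding axiom is B: q → □◇q.
Suppose q→□◇q is valid. Take Rxy and set V(q)={x}. Then q at x, so □◇q at x, so ◇q at y, so some z with Ryz has q; z=x, i.e. Ryx.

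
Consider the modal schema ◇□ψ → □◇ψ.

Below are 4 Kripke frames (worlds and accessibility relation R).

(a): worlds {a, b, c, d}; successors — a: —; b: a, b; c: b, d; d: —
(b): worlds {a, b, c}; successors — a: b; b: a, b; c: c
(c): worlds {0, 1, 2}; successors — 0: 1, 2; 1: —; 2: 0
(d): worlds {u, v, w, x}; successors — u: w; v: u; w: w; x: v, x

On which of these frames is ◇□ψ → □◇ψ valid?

(b)

Frame correspondent (Sahlqvist): ∀x ∀y ∀z (Rxy ∧ Rxz → ∃w (Ryw ∧ Rzw)) — i.e. convergence.
(a): fails — Rba and Rba but a and a have no common successor.
(b): ✓.
(c): fails — R01 and R01 but 1 and 1 have no common successor.
(d): fails — Rxx and Rxv but x and v have no common successor.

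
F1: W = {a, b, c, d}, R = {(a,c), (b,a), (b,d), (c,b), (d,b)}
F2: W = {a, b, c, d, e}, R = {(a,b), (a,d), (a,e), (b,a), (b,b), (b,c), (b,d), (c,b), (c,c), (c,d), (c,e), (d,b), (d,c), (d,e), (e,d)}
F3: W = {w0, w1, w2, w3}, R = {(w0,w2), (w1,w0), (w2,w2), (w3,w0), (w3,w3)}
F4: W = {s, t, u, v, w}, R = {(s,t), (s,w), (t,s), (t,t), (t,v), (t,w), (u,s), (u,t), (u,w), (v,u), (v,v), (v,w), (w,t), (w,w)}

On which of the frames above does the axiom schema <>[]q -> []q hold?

none

This is the axiom for the Euclidean property; its first-order frame correspondent is forall x forall y forall z (Rxy & Rxz -> Ryz).
F1: fails — Rac and Rac but not Rcc.
F2: fails — Rab and Rae but not Rbe.
F3: fails — Rw1w0 and Rw1w0 but not Rw0w0.
F4: fails — Rtv and Rts but not Rvs.
Valid on no frame.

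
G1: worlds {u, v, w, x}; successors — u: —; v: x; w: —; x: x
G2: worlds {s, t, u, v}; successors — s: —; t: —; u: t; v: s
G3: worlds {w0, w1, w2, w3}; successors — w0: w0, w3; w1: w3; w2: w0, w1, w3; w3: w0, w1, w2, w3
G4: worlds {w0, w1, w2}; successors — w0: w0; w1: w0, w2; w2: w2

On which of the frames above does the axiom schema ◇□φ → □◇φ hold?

This is the axiom for convergence; its first-order frame correspondent is ∀x ∀y ∀z (Rxy ∧ Rxz → ∃w (Ryw ∧ Rzw)).
G1: ✓.
G2: fails — Rut and Rut but t and t have no common successor.
G3: ✓.
G4: fails — Rw1w2 and Rw1w0 but w2 and w0 have no common successor.

G1, G3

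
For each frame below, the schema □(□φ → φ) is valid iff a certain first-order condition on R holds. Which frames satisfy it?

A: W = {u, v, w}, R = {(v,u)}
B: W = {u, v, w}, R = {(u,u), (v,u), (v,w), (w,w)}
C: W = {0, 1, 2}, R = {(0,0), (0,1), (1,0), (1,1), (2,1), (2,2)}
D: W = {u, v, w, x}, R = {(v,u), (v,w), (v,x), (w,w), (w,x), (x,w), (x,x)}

The schema corresponds to shift-reflexivity: ∀x ∀y (Rxy → Ryy).
A: fails — Rvu but not Ruu.
B: condition met.
C: condition met.
D: fails — Rvu but not Ruu.
Valid on: B, C.

B, C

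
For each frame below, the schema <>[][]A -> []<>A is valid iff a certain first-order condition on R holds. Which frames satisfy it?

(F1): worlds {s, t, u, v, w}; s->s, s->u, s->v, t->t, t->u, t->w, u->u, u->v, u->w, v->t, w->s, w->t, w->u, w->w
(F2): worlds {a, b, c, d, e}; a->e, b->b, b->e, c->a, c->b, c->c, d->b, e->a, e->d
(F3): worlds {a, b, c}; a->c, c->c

(F1), (F3)

The schema corresponds to a generalized confluence (Geach) condition: forall x forall y forall z ((xRy & xRz) -> exists w (y R^2 w & zRw)).
(F1): ✓.
(F2): fails — aRe, aRe but no w with eR²w and eRw.
(F3): ✓.
Valid on: (F1), (F3).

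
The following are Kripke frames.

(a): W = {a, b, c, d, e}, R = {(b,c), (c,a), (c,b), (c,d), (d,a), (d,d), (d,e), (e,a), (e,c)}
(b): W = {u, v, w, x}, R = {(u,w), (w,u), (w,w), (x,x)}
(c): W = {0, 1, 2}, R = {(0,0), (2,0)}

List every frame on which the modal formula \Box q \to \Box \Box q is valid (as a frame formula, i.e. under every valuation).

(c)

This is the axiom for transitivity; its first-order frame correspondent is \forall x \forall y \forall z (Rxy \wedge Ryz \to Rxz).
(a): fails — Rbc and Rcd but not Rbd.
(b): fails — Ruw and Rwu but not Ruu.
(c): condition met.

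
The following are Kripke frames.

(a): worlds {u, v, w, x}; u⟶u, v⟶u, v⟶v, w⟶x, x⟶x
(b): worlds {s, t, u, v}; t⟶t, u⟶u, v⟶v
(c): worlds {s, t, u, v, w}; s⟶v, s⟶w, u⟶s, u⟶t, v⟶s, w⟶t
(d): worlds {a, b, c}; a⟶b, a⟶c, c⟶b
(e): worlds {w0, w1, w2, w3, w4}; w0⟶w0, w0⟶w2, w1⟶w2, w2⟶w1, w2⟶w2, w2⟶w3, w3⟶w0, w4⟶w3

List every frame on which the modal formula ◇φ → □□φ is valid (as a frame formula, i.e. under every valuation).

This is the axiom for a generalized confluence (Geach) condition; its first-order frame correspondent is ∀x ∀y ∀z ((xRy ∧ xR²z) → ∃w (y = w ∧ z = w)).
(a): fails — vRu, vR²v but u ≠ v.
(b): satisfies the condition.
(c): fails — sRv, sR²s but v ≠ s.
(d): fails — aRc, aR²b but c ≠ b.
(e): fails — w0Rw0, w0R²w1 but w0 ≠ w1.
Valid on: (b).

(b)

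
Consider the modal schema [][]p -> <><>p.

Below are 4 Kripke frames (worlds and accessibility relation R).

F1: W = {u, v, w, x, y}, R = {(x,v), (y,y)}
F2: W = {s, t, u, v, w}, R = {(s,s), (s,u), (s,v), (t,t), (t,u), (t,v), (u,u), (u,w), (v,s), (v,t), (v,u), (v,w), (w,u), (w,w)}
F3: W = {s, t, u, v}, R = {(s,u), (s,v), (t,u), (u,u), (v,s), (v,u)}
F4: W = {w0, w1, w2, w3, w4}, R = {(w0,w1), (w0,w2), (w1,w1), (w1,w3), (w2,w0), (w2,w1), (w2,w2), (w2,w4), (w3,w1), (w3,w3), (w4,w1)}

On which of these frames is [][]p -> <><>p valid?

F2, F3, F4

The schema corresponds to a generalized confluence (Geach) condition: forall x exists w (x R^2 w & x R^2 w).
F1: fails — at u but no t with uR²t and uR²t.
F2: holds.
F3: holds.
F4: holds.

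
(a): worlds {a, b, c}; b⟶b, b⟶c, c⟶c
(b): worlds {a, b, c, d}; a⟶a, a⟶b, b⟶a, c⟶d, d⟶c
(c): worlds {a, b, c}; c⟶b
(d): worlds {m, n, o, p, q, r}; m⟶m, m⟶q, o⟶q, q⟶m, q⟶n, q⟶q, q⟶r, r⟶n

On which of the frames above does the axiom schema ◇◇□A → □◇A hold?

(a), (c)

This is the axiom for a generalized confluence (Geach) condition; its first-order frame correspondent is ∀x ∀y ∀z ((xR²y ∧ xRz) → ∃w (yRw ∧ zRw)).
(a): satisfies the condition.
(b): fails — cR²c, cRd but no w with cRw and dRw.
(c): satisfies the condition.
(d): fails — mR²n, mRm but no w with nRw and mRw.
Valid on: (a), (c).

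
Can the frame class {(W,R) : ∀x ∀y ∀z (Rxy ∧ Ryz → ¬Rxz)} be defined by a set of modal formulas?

No

If a class were modally definable it would be closed under surjective bounded morphisms (Goldblatt–Thomason).
The 7-cycle (worlds s,t,u,v,w,x,y with s→t→u→v→w→x→y→s) is intransitive. Mapping every world to a single reflexive point • is a surjective bounded morphism; the reflexive point is not intransitive (R••∧R•• but R••).
Hence intransitivity is not modally definable.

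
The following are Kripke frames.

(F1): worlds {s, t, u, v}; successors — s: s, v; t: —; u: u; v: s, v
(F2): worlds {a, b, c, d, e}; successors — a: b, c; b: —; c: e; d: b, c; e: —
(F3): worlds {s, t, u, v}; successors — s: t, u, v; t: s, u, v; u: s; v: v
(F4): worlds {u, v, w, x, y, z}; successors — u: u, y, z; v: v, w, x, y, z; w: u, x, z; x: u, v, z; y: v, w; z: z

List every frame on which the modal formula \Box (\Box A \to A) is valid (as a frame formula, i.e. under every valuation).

This is the axiom for shift-reflexivity; its first-order frame correspondent is \forall x \forall y (Rxy \to Ryy).
(F1): holds.
(F2): fails — Rdc but not Rcc.
(F3): fails — Rus but not Rss.
(F4): fails — Rvw but not Rww.
Valid on: (F1).

(F1)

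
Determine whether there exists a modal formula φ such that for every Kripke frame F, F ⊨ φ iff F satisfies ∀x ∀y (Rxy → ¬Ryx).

If a class were modally definable it would be closed under surjective bounded morphisms (Goldblatt–Thomason).
The 5-cycle (worlds 0,1,2,3,4 with 0→1→2→3→4→0) is asymmetric. Mapping every world to a single reflexive point • is a surjective bounded morphism, and the reflexive point is not asymmetric (R•• but asymmetry requires ¬R••).
Hence asymmetry is not modally definable.

No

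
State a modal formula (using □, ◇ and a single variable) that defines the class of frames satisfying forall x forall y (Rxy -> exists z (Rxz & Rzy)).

□□s → □s

The condition is density. The C4 schema □□s → □s defines it.
Suppose □□s→□s is valid. Take Rxy and set V(s)={w : xR²w}. Then □□s at x, so □s at x, so s at y, i.e. ∃z(Rxz∧Rzy).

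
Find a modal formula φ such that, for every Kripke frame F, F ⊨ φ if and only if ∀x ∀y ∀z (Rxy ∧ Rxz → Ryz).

This is the Euclidean property; the standard corresponding axiom is 5: ◇s → □◇s.
Suppose ◇s→□◇s is valid. Take Rxy, Rxz and set V(s)={y}. Then ◇s at x, so □◇s at x, so ◇s at z, so some w with Rzw has s; w=y, i.e. Rzy. By symmetry of the argument, Ryz.

◇s → □◇s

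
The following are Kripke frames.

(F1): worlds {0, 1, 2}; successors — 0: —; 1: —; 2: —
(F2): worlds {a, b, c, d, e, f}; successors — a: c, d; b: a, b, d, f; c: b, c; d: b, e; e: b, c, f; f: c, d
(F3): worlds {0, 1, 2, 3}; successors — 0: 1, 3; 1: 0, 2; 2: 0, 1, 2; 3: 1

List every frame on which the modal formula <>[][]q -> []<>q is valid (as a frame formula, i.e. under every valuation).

This is the axiom for a generalized confluence (Geach) condition; its first-order frame correspondent is forall x forall y forall z ((xRy & xRz) -> exists w (y R^2 w & zRw)).
(F1): satisfies the condition.
(F2): satisfies the condition.
(F3): fails — 0R3, 0R3 but no w with 3R²w and 3Rw.
Valid on: (F1), (F2).

(F1), (F2)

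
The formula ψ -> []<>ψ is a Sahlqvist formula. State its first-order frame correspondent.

Suppose ψ→□◇ψ is valid. Take Rxy and set V(ψ)={x}. Then ψ at x, so □◇ψ at x, so ◇ψ at y, so some z with Ryz has ψ; z=x, i.e. Ryx.

symmetry: forall x forall y (Rxy -> Ryx)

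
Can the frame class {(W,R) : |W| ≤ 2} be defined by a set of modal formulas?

Not definable by any modal formula

Modal frame validity is preserved under disjoint unions.
Any modal formula valid on each of 3 disjoint one-world frames is valid on their disjoint union (validity is preserved under disjoint unions). Each one-world frame has |W|=1≤2, but the union has |W|=3.
So the class is not modally definable.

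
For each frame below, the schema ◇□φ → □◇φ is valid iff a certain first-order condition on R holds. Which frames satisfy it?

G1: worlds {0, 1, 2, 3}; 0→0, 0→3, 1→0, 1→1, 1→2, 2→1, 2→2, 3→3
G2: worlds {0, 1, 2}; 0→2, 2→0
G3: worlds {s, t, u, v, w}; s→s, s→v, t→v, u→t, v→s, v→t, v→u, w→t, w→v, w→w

This is the axiom for convergence; its first-order frame correspondent is ∀x ∀y ∀z (Rxy ∧ Rxz → ∃w (Ryw ∧ Rzw)).
G1: fails — R10 and R12 but 0 and 2 have no common successor.
G2: holds.
G3: fails — Rvt and Rvu but t and u have no common successor.

G2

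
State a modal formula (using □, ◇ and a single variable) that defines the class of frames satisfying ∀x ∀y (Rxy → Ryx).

The condition is symmetry. The B schema p → □◇p defines it.
Suppose p→□◇p is valid. Take Rxy and set V(p)={x}. Then p at x, so □◇p at x, so ◇p at y, so some z with Ryz has p; z=x, i.e. Ryx.

p → □◇p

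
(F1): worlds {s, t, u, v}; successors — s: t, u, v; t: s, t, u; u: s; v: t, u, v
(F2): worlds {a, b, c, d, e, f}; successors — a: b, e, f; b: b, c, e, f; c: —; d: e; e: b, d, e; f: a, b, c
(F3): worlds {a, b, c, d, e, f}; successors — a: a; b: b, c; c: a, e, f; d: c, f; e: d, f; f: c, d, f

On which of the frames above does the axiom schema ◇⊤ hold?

Frame correspondent (Sahlqvist): ∀x ∃y Rxy — i.e. seriality.
(F1): ✓.
(F2): fails — world c has no successor.
(F3): ✓.
Valid on: (F1), (F3).

(F1), (F3)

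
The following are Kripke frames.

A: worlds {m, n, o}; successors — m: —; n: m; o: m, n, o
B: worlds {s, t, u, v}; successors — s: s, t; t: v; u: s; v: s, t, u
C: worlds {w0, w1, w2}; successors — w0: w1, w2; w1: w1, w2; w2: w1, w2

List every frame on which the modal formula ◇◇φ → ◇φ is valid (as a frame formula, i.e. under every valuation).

This is the axiom for transitivity; its first-order frame correspondent is ∀x ∀y ∀z (Rxy ∧ Ryz → Rxz).
A: ✓.
B: fails — Rtv and Rvt but not Rtt.
C: ✓.
Valid on: A, C.

A, C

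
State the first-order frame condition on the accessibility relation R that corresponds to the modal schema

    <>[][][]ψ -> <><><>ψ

This is a Sahlqvist (Geach-type) schema ◇^1□^3ψ → □^0◇^3ψ.
Minimal-valuation argument: fix x; take any y with xR^1y and any z with xR^0z. Set V(ψ) to the set of worlds R-reachable from y in exactly 3 steps. Then □^3ψ holds at y, so the antecedent holds at x; validity forces ◇^3ψ at z, giving a w with zR^3w and yR^3w.
First-order correspondent: forall x forall y (xRy -> exists w (y R^3 w & x R^3 w)).

forall x forall y (xRy -> exists w (y R^3 w & x R^3 w))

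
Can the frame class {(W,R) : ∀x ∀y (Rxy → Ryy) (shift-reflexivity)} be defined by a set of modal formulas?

This is a Sahlqvist condition; the T□ axiom □(□r → r) defines it.

Definable; □(□r → r) defines it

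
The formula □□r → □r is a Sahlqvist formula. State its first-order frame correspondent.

density

Suppose □□r→□r is valid. Take Rxy and set V(r)={w : xR²w}. Then □□r at x, so □r at x, so r at y, i.e. ∃z(Rxz∧Rzy).
Conversely, any frame satisfying ∀x ∀y (Rxy → ∃z (Rxz ∧ Rzy)) validates the schema.
Frame condition: ∀x ∀y (Rxy → ∃z (Rxz ∧ Rzy)).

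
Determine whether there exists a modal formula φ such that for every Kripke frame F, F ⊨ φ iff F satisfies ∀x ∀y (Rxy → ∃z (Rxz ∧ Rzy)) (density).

Definable; □□r → □r defines it

The condition is density. A defining modal formula is □□r → □r.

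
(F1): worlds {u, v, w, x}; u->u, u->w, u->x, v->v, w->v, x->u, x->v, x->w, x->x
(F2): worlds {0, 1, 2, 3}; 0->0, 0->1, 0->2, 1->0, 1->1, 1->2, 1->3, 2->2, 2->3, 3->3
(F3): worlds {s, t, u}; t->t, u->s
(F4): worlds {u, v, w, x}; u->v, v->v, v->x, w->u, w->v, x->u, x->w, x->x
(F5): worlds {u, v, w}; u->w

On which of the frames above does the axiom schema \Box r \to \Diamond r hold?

Frame correspondent (Sahlqvist): \forall x \exists y Rxy — i.e. seriality.
(F1): ✓.
(F2): ✓.
(F3): fails — world s has no successor.
(F4): ✓.
(F5): fails — world v has no successor.
Valid on: (F1), (F2), (F4).

(F1), (F2), (F4)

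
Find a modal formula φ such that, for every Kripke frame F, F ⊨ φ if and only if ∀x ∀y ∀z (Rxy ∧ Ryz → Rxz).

The condition is transitivity. The 4 schema □q → □□q defines it.
Suppose □q→□□q is valid. Take Rxy, Ryz and set V(q)={w : Rxw}. Then □q at x, so □□q at x, so □q at y, so q at z, i.e. Rxz.

□q → □□q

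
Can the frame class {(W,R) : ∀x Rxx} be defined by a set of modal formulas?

Definable; □p → p defines it

Yes: it is reflexivity, defined by the T schema □p → p.
Suppose □p→p is valid. At any x set V(p)={w : Rxw}. Then □p holds at x, so p holds at x, i.e. Rxx.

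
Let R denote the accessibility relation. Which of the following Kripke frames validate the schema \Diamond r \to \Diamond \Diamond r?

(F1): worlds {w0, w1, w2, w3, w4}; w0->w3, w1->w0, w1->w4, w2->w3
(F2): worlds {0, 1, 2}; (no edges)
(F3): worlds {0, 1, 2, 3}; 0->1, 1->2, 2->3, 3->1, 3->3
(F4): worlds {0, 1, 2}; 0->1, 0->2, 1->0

This is the axiom for a generalized confluence (Geach) condition; its first-order frame correspondent is \forall x \forall y (xRy \to \exists w (y = w \wedge x R^2 w)).
(F1): fails — w0Rw3 but no w with w3=w and w0R²w.
(F2): ✓.
(F3): fails — 0R1 but no w with 1=w and 0R²w.
(F4): fails — 0R1 but no w with 1=w and 0R²w.

(F2)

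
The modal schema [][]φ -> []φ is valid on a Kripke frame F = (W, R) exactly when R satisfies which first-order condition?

density

Suppose □□φ→□φ is valid. Take Rxy and set V(φ)={w : xR²w}. Then □□φ at x, so □φ at x, so φ at y, i.e. ∃z(Rxz∧Rzy).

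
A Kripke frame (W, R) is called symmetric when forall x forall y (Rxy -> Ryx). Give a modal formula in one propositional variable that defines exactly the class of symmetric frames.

The condition is symmetry. The B schema s → □◇s defines it.
Suppose s→□◇s is valid. Take Rxy and set V(s)={x}. Then s at x, so □◇s at x, so ◇s at y, so some z with Ryz has s; z=x, i.e. Ryx.

s → □◇s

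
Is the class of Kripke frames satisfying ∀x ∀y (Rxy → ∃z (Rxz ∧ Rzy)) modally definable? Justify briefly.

Yes, by □□r → □r

This is a Sahlqvist condition; the C4 axiom □□r → □r defines it.
Suppose □□r→□r is valid. Take Rxy and set V(r)={w : xR²w}. Then □□r at x, so □r at x, so r at y, i.e. ∃z(Rxz∧Rzy).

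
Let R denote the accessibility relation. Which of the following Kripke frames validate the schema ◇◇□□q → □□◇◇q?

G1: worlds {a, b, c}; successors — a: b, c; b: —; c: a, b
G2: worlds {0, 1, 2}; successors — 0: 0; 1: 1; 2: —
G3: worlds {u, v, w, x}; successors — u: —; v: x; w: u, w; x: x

G2

The schema corresponds to a generalized confluence (Geach) condition: ∀x ∀y ∀z ((xR²y ∧ xR²z) → ∃w (yR²w ∧ zR²w)).
G1: fails — aR²a, aR²b but no w with aR²w and bR²w.
G2: satisfies the condition.
G3: fails — wR²u, wR²u but no t with uR²t and uR²t.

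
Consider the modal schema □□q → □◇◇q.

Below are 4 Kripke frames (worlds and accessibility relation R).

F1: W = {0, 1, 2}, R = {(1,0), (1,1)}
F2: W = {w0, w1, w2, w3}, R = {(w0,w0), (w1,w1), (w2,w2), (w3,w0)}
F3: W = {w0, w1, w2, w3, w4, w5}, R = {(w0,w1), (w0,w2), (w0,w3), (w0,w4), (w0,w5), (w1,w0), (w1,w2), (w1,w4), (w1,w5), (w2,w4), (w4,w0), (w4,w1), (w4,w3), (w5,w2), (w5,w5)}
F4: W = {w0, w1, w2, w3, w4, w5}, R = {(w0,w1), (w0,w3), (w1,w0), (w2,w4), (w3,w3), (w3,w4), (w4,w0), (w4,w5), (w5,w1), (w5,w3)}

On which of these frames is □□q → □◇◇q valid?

F2

Frame correspondent (Sahlqvist): ∀x ∀z (xRz → ∃w (xR²w ∧ zR²w)) — i.e. a generalized confluence (Geach) condition.
F1: fails — 1R0 but no w with 1R²w and 0R²w.
F2: condition met.
F3: fails — w0Rw3 but no w with w0R²w and w3R²w.
F4: fails — w2Rw4 but no w with w2R²w and w4R²w.
Valid on: F2.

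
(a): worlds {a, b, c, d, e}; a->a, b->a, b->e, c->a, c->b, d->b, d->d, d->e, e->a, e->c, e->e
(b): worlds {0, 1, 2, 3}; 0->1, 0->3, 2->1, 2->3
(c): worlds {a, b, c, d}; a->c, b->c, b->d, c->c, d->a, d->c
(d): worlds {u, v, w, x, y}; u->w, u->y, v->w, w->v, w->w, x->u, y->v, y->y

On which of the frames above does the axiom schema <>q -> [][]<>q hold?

This is the axiom for a generalized confluence (Geach) condition; its first-order frame correspondent is forall x forall y forall z ((xRy & x R^2 z) -> exists w (y = w & zRw)).
(a): fails — bRe, bR²a but no w with e=w and aRw.
(b): condition met.
(c): fails — bRd, bR²a but no w with d=w and aRw.
(d): fails — uRw, uR²y but no t with w=t and yRt.

(b)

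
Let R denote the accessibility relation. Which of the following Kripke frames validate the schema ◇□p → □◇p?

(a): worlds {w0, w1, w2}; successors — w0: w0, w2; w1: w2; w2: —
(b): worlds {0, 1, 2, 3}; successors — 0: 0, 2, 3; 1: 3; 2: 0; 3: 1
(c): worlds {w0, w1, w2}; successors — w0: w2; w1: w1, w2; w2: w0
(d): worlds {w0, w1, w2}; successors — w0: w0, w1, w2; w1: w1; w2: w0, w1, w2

The schema corresponds to convergence: ∀x ∀y ∀z (Rxy ∧ Rxz → ∃w (Ryw ∧ Rzw)).
(a): fails — Rw0w2 and Rw0w2 but w2 and w2 have no common successor.
(b): fails — R00 and R03 but 0 and 3 have no common successor.
(c): fails — Rw1w2 and Rw1w1 but w2 and w1 have no common successor.
(d): condition met.
Valid on: (d).

(d)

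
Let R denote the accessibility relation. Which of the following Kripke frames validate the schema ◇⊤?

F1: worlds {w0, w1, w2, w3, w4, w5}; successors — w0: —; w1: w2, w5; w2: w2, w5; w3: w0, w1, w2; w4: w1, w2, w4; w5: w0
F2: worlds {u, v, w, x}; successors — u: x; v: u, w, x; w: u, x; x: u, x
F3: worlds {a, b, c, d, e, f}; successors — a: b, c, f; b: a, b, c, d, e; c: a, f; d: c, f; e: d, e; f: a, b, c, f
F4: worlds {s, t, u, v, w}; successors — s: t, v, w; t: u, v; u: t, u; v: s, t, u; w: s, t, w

F2, F3, F4

The schema corresponds to seriality: ∀x ∃y Rxy.
F1: fails — world w0 has no successor.
F2: satisfies the condition.
F3: satisfies the condition.
F4: satisfies the condition.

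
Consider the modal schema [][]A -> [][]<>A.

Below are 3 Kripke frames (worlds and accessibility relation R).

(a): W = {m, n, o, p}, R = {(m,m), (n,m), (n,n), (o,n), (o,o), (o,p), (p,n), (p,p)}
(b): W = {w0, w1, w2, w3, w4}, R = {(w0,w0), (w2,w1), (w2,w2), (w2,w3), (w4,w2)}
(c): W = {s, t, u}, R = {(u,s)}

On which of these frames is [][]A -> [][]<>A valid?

The schema corresponds to a generalized confluence (Geach) condition: forall x forall z (x R^2 z -> exists w (x R^2 w & zRw)).
(a): satisfies the condition.
(b): fails — w2R²w1 but no w with w2R²w and w1Rw.
(c): satisfies the condition.

(a), (c)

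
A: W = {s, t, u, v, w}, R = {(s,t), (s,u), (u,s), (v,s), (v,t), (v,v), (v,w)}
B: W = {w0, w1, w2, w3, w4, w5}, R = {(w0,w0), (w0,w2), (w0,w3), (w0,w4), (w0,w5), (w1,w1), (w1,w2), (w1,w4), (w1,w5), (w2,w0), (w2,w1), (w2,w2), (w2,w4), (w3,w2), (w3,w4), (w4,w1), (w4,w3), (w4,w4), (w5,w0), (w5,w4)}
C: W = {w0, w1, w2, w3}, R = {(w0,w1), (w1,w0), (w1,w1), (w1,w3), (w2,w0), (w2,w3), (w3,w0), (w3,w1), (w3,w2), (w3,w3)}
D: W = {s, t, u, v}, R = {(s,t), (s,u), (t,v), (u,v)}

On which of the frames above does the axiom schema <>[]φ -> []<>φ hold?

This is the axiom for convergence; its first-order frame correspondent is forall x forall y forall z (Rxy & Rxz -> exists w (Ryw & Rzw)).
A: fails — Rsu and Rst but u and t have no common successor.
B: satisfies the condition.
C: fails — Rw3w0 and Rw3w2 but w0 and w2 have no common successor.
D: fails — Rtv and Rtv but v and v have no common successor.

B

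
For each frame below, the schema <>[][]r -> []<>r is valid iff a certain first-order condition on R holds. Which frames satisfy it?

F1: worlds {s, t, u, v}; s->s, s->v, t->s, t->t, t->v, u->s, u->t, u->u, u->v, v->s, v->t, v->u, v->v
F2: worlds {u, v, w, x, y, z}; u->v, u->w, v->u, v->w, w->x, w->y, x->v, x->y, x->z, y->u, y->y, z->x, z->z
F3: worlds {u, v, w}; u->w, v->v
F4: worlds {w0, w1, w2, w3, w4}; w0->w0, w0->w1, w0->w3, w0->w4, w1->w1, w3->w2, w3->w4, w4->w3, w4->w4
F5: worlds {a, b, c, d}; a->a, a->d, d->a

Frame correspondent (Sahlqvist): forall x forall y forall z ((xRy & xRz) -> exists w (y R^2 w & zRw)) — i.e. a generalized confluence (Geach) condition.
F1: holds.
F2: fails — xRy, xRz but no t with yR²t and zRt.
F3: fails — uRw, uRw but no t with wR²t and wRt.
F4: fails — w0Rw1, w0Rw3 but no w with w1R²w and w3Rw.
F5: holds.

F1, F5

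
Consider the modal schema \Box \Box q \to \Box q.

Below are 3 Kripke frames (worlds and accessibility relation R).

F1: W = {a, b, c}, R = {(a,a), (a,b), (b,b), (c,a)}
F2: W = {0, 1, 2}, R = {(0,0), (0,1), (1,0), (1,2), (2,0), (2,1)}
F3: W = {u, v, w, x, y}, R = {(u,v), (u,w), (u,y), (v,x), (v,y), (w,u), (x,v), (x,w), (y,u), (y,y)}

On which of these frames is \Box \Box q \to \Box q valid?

Frame correspondent (Sahlqvist): \forall x \forall y (Rxy \to \exists z (Rxz \wedge Rzy)) — i.e. density.
F1: holds.
F2: fails — R12 but no z with R1z and Rz2.
F3: fails — Ruv but no z with Ruz and Rzv.
Valid on: F1.

F1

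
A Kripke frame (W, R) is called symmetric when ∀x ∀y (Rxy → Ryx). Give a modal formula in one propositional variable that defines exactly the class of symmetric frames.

p → □◇p

A defining formula is p → □◇p (the B axiom).
Suppose p→□◇p is valid. Take Rxy and set V(p)={x}. Then p at x, so □◇p at x, so ◇p at y, so some z with Ryz has p; z=x, i.e. Ryx.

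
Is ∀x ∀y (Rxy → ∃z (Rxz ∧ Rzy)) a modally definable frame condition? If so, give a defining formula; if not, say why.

Definable; □□q → □q defines it

This is a Sahlqvist condition; the C4 axiom □□q → □q defines it.
Suppose □□q→□q is valid. Take Rxy and set V(q)={w : xR²w}. Then □□q at x, so □q at x, so q at y, i.e. ∃z(Rxz∧Rzy).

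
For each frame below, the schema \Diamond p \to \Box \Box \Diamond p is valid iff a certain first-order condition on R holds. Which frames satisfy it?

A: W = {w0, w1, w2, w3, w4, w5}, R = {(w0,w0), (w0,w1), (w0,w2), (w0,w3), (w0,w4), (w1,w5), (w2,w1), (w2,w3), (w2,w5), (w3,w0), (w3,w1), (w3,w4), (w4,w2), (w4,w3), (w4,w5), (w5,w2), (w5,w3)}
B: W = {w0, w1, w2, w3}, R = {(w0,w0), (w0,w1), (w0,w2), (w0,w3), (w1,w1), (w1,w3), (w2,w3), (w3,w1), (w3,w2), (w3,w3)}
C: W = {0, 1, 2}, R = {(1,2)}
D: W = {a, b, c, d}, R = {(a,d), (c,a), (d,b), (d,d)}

The schema corresponds to a generalized confluence (Geach) condition: \forall x \forall y \forall z ((xRy \wedge x R^2 z) \to \exists w (y = w \wedge zRw)).
A: fails — w0Rw0, w0R²w1 but no w with w0=w and w1Rw.
B: fails — w0Rw0, w0R²w1 but no w with w0=w and w1Rw.
C: satisfies the condition.
D: fails — aRd, aR²b but no w with d=w and bRw.

C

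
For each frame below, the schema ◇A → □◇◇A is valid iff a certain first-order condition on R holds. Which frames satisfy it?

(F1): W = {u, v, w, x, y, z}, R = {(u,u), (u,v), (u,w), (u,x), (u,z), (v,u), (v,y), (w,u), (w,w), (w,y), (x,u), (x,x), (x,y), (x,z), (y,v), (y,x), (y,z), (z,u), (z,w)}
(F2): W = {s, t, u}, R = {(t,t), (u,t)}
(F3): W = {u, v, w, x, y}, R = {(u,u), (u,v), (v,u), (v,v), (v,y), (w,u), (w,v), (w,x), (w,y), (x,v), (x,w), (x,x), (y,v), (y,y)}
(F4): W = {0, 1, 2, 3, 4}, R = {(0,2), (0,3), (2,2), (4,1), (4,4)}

Frame correspondent (Sahlqvist): ∀x ∀y ∀z ((xRy ∧ xRz) → ∃w (y = w ∧ zR²w)) — i.e. a generalized confluence (Geach) condition.
(F1): holds.
(F2): holds.
(F3): fails — wRx, wRu but no t with x=t and uR²t.
(F4): fails — 0R2, 0R3 but no w with 2=w and 3R²w.
Valid on: (F1), (F2).

(F1), (F2)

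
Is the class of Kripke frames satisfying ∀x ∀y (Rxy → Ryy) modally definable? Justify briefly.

Yes, by □(□p → p)

This is a Sahlqvist condition; the T□ axiom □(□p → p) defines it.
Suppose □(□p→p) is valid. Take Rxy and set V(p)={w : Ryw}. Then at y, □p holds; since □(□p→p) at x, □p→p at y, so p at y, i.e. Ryy.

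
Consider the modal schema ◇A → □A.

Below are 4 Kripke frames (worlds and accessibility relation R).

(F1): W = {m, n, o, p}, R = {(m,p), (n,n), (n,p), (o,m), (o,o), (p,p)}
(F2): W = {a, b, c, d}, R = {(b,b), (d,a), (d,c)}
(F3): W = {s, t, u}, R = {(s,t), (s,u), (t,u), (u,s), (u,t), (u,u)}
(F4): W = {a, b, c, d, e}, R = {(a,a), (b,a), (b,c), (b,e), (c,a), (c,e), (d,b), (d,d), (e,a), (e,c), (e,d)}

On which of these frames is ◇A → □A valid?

Frame correspondent (Sahlqvist): ∀x ∀y ∀z (Rxy ∧ Rxz → y = z) — i.e. partial functionality.
(F1): fails — n sees both n and p.
(F2): fails — d sees both a and c.
(F3): fails — s sees both t and u.
(F4): fails — b sees both a and c.
Valid on no frame.

none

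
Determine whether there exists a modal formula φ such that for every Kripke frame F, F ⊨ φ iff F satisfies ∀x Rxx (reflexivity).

Yes, by □r → r

The condition is reflexivity. A defining modal formula is □r → r.
Suppose □r→r is valid. At any x set V(r)={w : Rxw}. Then □r holds at x, so r holds at x, i.e. Rxx.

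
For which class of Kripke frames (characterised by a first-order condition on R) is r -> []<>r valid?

symmetry

Suppose r→□◇r is valid. Take Rxy and set V(r)={x}. Then r at x, so □◇r at x, so ◇r at y, so some z with Ryz has r; z=x, i.e. Ryx.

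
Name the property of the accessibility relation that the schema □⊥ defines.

emptiness of R: ∀x ∀y ¬Rxy

□⊥ is valid iff no world has any successor (otherwise □⊥ fails at any world with one).
The converse is a direct semantic check.
So the correspondent is emptiness of R.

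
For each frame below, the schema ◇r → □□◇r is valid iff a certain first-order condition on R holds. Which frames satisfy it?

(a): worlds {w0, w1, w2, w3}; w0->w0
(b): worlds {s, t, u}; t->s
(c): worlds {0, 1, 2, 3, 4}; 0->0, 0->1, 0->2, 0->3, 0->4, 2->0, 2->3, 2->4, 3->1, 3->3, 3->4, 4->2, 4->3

(a), (b)

The schema corresponds to a generalized confluence (Geach) condition: ∀x ∀y ∀z ((xRy ∧ xR²z) → ∃w (y = w ∧ zRw)).
(a): holds.
(b): holds.
(c): fails — 0R0, 0R²1 but no w with 0=w and 1Rw.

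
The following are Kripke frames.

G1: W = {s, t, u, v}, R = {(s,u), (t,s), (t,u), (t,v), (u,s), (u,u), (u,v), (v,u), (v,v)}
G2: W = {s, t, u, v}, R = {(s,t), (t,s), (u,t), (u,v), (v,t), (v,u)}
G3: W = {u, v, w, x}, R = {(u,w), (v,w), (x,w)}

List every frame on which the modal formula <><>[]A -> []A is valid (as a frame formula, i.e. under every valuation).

G3

This is the axiom for a generalized confluence (Geach) condition; its first-order frame correspondent is forall x forall y forall z ((x R^2 y & xRz) -> exists w (yRw & z = w)).
G1: fails — tR²s, tRs but no w with sRw and s=w.
G2: fails — uR²s, uRv but no w with sRw and v=w.
G3: holds.
Valid on: G3.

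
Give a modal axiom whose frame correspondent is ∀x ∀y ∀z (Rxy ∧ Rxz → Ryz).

◇s → □◇s

This is the Euclidean property; the standard corresponding axiom is 5: ◇s → □◇s.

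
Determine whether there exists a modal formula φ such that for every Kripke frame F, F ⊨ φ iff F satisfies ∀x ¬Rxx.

Not modally definable

Modal frame validity is preserved under surjective bounded morphisms.
The 3-cycle (worlds 0,1,2 with 0→1→2→0) is irreflexive, and the map sending every world to a single reflexive point • is a surjective bounded morphism (forth: every edge maps to (•,•); back: every world has a successor). So any modal formula valid on the 3-cycle is also valid on the reflexive point, which is not irreflexive.
So the class is not modally definable.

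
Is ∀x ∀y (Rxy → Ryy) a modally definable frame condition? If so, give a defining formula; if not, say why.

Yes, by □(□p → p)

Yes: it is shift-reflexivity, defined by the T□ schema □(□p → p).
Suppose □(□p→p) is valid. Take Rxy and set V(p)={w : Ryw}. Then at y, □p holds; since □(□p→p) at x, □p→p at y, so p at y, i.e. Ryy.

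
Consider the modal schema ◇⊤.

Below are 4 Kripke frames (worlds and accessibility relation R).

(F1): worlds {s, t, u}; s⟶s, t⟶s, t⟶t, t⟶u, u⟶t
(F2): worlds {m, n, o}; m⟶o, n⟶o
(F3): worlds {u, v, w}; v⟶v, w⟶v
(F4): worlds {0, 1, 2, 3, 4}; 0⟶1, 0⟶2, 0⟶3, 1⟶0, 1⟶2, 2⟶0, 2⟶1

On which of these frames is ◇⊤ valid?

(F1)

This is the axiom for seriality; its first-order frame correspondent is ∀x ∃y Rxy.
(F1): satisfies the condition.
(F2): fails — world o has no successor.
(F3): fails — world u has no successor.
(F4): fails — world 3 has no successor.
Valid on: (F1).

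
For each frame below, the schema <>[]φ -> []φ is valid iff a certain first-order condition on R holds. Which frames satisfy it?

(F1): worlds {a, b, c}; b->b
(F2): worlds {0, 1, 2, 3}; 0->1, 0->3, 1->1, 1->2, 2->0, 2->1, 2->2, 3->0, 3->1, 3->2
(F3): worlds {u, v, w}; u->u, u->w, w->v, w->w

This is the axiom for the Euclidean property; its first-order frame correspondent is forall x forall y forall z (Rxy & Rxz -> Ryz).
(F1): ✓.
(F2): fails — R01 and R03 but not R13.
(F3): fails — Ruw and Ruu but not Rwu.

(F1)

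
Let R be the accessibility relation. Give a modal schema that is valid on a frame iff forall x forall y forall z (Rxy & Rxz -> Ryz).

The condition is the Euclidean property. The 5 schema ◇s → □◇s defines it.
Suppose ◇s→□◇s is valid. Take Rxy, Rxz and set V(s)={y}. Then ◇s at x, so □◇s at x, so ◇s at z, so some w with Rzw has s; w=y, i.e. Rzy. By symmetry of the argument, Ryz.

◇s → □◇s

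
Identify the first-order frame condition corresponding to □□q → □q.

Density

This is the C4 axiom.
It corresponds to density: ∀x ∀y (Rxy → ∃z (Rxz ∧ Rzy)).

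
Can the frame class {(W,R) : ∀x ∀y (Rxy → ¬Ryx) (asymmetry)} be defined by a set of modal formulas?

Not definable by any modal formula

Modal frame validity is preserved under surjective bounded morphisms.
The 5-cycle (worlds s,t,u,v,w with s→t→u→v→w→s) is asymmetric. Mapping every world to a single reflexive point • is a surjective bounded morphism, and the reflexive point is not asymmetric (R•• but asymmetry requires ¬R••).
Hence asymmetry is not modally definable.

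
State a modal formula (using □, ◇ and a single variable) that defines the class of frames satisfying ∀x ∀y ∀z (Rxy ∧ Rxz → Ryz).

A defining formula is ◇q → □◇q (the 5 axiom).
Suppose ◇q→□◇q is valid. Take Rxy, Rxz and set V(q)={y}. Then ◇q at x, so □◇q at x, so ◇q at z, so some w with Rzw has q; w=y, i.e. Rzy. By symmetry of the argument, Ryz.

◇q → □◇q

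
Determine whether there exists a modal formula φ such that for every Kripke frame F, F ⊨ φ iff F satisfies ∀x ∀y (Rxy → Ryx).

This is a Sahlqvist condition; the B axiom r → □◇r defines it.
Suppose r→□◇r is valid. Take Rxy and set V(r)={x}. Then r at x, so □◇r at x, so ◇r at y, so some z with Ryz has r; z=x, i.e. Ryx.

Yes, by r → □◇r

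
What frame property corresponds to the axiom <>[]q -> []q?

the Euclidean property: forall x forall y forall z (Rxy & Rxz -> Ryz)

Replacing q by ¬q and contraposing gives the equivalent schema ◇q → □◇q.
Suppose ◇q→□◇q is valid. Take Rxy, Rxz and set V(q)={y}. Then ◇q at x, so □◇q at x, so ◇q at z, so some w with Rzw has q; w=y, i.e. Rzy. By symmetry of the argument, Ryz.
Conversely, any frame satisfying forall x forall y forall z (Rxy & Rxz -> Ryz) validates the schema.
Frame condition: forall x forall y forall z (Rxy & Rxz -> Ryz).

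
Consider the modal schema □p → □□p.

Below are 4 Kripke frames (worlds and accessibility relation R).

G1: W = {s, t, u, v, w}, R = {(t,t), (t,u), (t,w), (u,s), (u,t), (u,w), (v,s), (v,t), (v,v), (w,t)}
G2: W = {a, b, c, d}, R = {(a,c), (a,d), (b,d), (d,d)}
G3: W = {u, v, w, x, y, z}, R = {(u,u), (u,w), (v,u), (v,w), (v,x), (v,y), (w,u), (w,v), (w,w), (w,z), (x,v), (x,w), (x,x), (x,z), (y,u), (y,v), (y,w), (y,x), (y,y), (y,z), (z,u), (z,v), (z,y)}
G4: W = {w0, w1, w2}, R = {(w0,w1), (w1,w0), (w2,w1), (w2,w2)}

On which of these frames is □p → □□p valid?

G2

Frame correspondent (Sahlqvist): ∀x ∀y ∀z (Rxy ∧ Ryz → Rxz) — i.e. transitivity.
G1: fails — Rwt and Rtw but not Rww.
G2: condition met.
G3: fails — Rwv and Rvx but not Rwx.
G4: fails — Rw0w1 and Rw1w0 but not Rw0w0.
Valid on: G2.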